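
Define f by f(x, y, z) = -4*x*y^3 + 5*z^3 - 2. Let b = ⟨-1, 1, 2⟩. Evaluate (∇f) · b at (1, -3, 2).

∂f/∂x = -4*y^3
∂f/∂y = -12*x*y^2
∂f/∂z = 15*z^2
∇f at (1, -3, 2) = (108, -108, 60)
∇f · b = (108)(-1) + (-108)(1) + (60)(2) = -96

-96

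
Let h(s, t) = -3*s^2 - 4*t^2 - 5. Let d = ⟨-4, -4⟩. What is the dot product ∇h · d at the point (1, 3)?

120

∂h/∂s = -6*s
∂h/∂t = -8*t
∇h at (1, 3) = (-6, -24)
∇h · d = (-6)(-4) + (-24)(-4) = 120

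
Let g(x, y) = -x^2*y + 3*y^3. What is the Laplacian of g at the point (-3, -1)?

-16

∂²g/∂x² = -2*y
∂²g/∂y² = 18*y
∇²g = 16*y
At (-3, -1): -16.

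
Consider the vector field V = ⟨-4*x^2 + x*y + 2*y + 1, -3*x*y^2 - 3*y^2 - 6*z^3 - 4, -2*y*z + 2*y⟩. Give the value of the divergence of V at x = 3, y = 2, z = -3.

-74

∂V₁/∂x = -8*x + y
∂V₂/∂y = -6*x*y - 6*y
∂V₃/∂z = -2*y
∇·V = -6*x*y - 8*x - 7*y
At (3, 2, -3): -74.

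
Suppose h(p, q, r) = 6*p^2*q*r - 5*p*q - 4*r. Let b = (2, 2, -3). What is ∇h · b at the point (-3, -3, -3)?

∂h/∂p = 12*p*q*r - 5*q
∂h/∂q = 6*p^2*r - 5*p
∂h/∂r = 6*p^2*q - 4
∇h at (-3, -3, -3) = (-309, -147, -166)
∇h · b = (-309)(2) + (-147)(2) + (-166)(-3) = -414

-414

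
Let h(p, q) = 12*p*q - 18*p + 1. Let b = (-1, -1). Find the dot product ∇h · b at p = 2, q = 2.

∂h/∂p = 12*q - 18
∂h/∂q = 12*p
∇h at (2, 2) = (6, 24)
∇h · b = (6)(-1) + (24)(-1) = -30

-30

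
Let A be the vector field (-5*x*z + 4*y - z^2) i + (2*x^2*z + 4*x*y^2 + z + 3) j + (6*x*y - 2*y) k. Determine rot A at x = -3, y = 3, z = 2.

(-39, -7, 8)

(∇×A)₁ = ∂A₃/∂y − ∂A₂/∂z = -2*x^2 + 6*x - 3
(∇×A)₂ = ∂A₁/∂z − ∂A₃/∂x = -5*x - 6*y - 2*z
(∇×A)₃ = ∂A₂/∂x − ∂A₁/∂y = 4*x*z + 4*y^2 - 4
∇×A = (-2*x^2 + 6*x - 3, -5*x - 6*y - 2*z, 4*x*z + 4*y^2 - 4)
At (-3, 3, 2): (-39, -7, 8).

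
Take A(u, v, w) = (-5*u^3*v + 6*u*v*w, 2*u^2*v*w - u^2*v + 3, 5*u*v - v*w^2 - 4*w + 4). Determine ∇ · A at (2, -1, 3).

∂A₁/∂u = -15*u^2*v + 6*v*w
∂A₂/∂v = 2*u^2*w - u^2
∂A₃/∂w = -2*v*w - 4
∇·A = -15*u^2*v + 2*u^2*w - u^2 + 4*v*w - 4
At (2, -1, 3): 64.

64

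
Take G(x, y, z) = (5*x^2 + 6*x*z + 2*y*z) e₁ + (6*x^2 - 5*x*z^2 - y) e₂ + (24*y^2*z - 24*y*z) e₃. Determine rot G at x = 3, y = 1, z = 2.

(∇×G)₁ = ∂G₃/∂y − ∂G₂/∂z = 10*x*z + 48*y*z - 24*z
(∇×G)₂ = ∂G₁/∂z − ∂G₃/∂x = 6*x + 2*y
(∇×G)₃ = ∂G₂/∂x − ∂G₁/∂y = 12*x - 5*z^2 - 2*z
∇×G = (10*x*z + 48*y*z - 24*z, 6*x + 2*y, 12*x - 5*z^2 - 2*z)
At (3, 1, 2): (108, 20, 12).

(108, 20, 12)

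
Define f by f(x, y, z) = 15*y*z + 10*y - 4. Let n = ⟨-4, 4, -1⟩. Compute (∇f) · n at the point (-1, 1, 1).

85

∂f/∂x = 0
∂f/∂y = 15*z + 10
∂f/∂z = 15*y
∇f at (-1, 1, 1) = (0, 25, 15)
∇f · n = (0)(-4) + (25)(4) + (15)(-1) = 85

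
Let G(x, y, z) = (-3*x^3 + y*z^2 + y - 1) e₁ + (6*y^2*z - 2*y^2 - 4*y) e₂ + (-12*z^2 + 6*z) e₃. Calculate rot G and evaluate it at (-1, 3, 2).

(-54, 12, -5)

(∇×G)₁ = ∂G₃/∂y − ∂G₂/∂z = -6*y^2
(∇×G)₂ = ∂G₁/∂z − ∂G₃/∂x = 2*y*z
(∇×G)₃ = ∂G₂/∂x − ∂G₁/∂y = -z^2 - 1
∇×G = (-6*y^2, 2*y*z, -z^2 - 1)
At (-1, 3, 2): (-54, 12, -5).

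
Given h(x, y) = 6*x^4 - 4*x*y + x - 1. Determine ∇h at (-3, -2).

∂h/∂x = 24*x^3 - 4*y + 1
∂h/∂y = -4*x
∇h = (24*x^3 - 4*y + 1, -4*x)
At (-3, -2): (-639, 12).

(-639, 12)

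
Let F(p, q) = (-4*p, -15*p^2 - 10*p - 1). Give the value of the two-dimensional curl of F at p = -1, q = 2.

20

∂F₂/∂p = -30*p - 10
∂F₁/∂q = 0
Scalar curl = -30*p - 10
At (-1, 2): 20.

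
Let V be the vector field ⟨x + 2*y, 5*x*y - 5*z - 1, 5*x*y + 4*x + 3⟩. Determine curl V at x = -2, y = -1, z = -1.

(-5, 1, -7)

(∇×V)₁ = ∂V₃/∂y − ∂V₂/∂z = 5*x + 5
(∇×V)₂ = ∂V₁/∂z − ∂V₃/∂x = -5*y - 4
(∇×V)₃ = ∂V₂/∂x − ∂V₁/∂y = 5*y - 2
∇×V = (5*x + 5, -5*y - 4, 5*y - 2)
At (-2, -1, -1): (-5, 1, -7).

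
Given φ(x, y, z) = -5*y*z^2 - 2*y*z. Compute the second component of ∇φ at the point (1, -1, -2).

-16

(∇φ)_2 = ∂φ/∂y = -5*z^2 - 2*z
At (1, -1, -2): -16.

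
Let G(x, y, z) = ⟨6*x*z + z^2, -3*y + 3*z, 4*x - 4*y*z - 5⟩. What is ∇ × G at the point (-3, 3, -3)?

(∇×G)₁ = ∂G₃/∂y − ∂G₂/∂z = -4*z - 3
(∇×G)₂ = ∂G₁/∂z − ∂G₃/∂x = 6*x + 2*z - 4
(∇×G)₃ = ∂G₂/∂x − ∂G₁/∂y = 0
∇×G = (-4*z - 3, 6*x + 2*z - 4, 0)
At (-3, 3, -3): (9, -28, 0).

(9, -28, 0)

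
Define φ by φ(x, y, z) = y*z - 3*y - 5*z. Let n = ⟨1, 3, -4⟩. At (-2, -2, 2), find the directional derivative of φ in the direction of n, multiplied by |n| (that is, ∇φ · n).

25

∂φ/∂x = 0
∂φ/∂y = z - 3
∂φ/∂z = y - 5
∇φ at (-2, -2, 2) = (0, -1, -7)
∇φ · n = (0)(1) + (-1)(3) + (-7)(-4) = 25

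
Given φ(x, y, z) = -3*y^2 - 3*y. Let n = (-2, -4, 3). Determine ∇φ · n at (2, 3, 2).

84

∂φ/∂x = 0
∂φ/∂y = -6*y - 3
∂φ/∂z = 0
∇φ at (2, 3, 2) = (0, -21, 0)
∇φ · n = (0)(-2) + (-21)(-4) + (0)(3) = 84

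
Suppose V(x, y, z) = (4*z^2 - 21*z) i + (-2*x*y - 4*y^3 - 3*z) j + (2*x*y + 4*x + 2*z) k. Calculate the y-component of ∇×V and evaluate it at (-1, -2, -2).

(∇×V)_2 = ∂V₁/∂z − ∂V₃/∂x
= 8*z - 21 − (2*y + 4)
= -2*y + 8*z - 25
At (-1, -2, -2): -37.

-37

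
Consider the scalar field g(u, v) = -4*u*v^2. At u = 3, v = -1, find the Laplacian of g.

-24

∂²g/∂u² = 0
∂²g/∂v² = -8*u
∇²g = -8*u
At (3, -1): -24.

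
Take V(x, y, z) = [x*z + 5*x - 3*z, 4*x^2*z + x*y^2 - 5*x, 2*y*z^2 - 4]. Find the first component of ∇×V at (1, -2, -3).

(∇×V)_1 = ∂V₃/∂y − ∂V₂/∂z
= 2*z^2 − (4*x^2)
= -4*x^2 + 2*z^2
At (1, -2, -3): 14.

14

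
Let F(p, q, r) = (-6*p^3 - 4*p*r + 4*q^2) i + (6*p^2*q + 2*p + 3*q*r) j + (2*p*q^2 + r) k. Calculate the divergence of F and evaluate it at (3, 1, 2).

-109

∂F₁/∂p = -18*p^2 - 4*r
∂F₂/∂q = 6*p^2 + 3*r
∂F₃/∂r = 1
∇·F = -12*p^2 - r + 1
At (3, 1, 2): -109.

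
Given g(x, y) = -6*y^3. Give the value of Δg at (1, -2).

72

∂²g/∂x² = 0
∂²g/∂y² = -36*y
∇²g = -36*y
At (1, -2): 72.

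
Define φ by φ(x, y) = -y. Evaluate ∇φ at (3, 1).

(0, -1)

∂φ/∂x = 0
∂φ/∂y = -1
∇φ = (0, -1)
At (3, 1): (0, -1).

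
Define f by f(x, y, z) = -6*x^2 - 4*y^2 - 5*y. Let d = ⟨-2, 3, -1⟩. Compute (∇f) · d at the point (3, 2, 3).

∂f/∂x = -12*x
∂f/∂y = -8*y - 5
∂f/∂z = 0
∇f at (3, 2, 3) = (-36, -21, 0)
∇f · d = (-36)(-2) + (-21)(3) + (0)(-1) = 9

9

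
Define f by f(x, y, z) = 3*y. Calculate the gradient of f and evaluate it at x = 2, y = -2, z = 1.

(0, 3, 0)

∂f/∂x = 0
∂f/∂y = 3
∂f/∂z = 0
∇f = (0, 3, 0)
At (2, -2, 1): (0, 3, 0).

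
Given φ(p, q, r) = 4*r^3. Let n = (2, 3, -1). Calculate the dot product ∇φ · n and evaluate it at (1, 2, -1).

∂φ/∂p = 0
∂φ/∂q = 0
∂φ/∂r = 12*r^2
∇φ at (1, 2, -1) = (0, 0, 12)
∇φ · n = (0)(2) + (0)(3) + (12)(-1) = -12

-12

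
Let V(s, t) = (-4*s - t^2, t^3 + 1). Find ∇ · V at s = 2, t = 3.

∂V₁/∂s = -4
∂V₂/∂t = 3*t^2
∇·V = 3*t^2 - 4
At (2, 3): 23.

23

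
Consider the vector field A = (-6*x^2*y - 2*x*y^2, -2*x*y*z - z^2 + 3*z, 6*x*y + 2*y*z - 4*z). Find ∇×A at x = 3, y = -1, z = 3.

(21, 6, 48)

(∇×A)₁ = ∂A₃/∂y − ∂A₂/∂z = 2*x*y + 6*x + 4*z - 3
(∇×A)₂ = ∂A₁/∂z − ∂A₃/∂x = -6*y
(∇×A)₃ = ∂A₂/∂x − ∂A₁/∂y = 6*x^2 + 4*x*y - 2*y*z
∇×A = (2*x*y + 6*x + 4*z - 3, -6*y, 6*x^2 + 4*x*y - 2*y*z)
At (3, -1, 3): (21, 6, 48).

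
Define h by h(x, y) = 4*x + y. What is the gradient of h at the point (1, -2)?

(4, 1)

∂h/∂x = 4
∂h/∂y = 1
∇h = (4, 1)
At (1, -2): (4, 1).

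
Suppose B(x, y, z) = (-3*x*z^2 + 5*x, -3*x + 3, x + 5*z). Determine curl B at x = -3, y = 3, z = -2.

(0, -37, -3)

(∇×B)₁ = ∂B₃/∂y − ∂B₂/∂z = 0
(∇×B)₂ = ∂B₁/∂z − ∂B₃/∂x = -6*x*z - 1
(∇×B)₃ = ∂B₂/∂x − ∂B₁/∂y = -3
∇×B = (0, -6*x*z - 1, -3)
At (-3, 3, -2): (0, -37, -3).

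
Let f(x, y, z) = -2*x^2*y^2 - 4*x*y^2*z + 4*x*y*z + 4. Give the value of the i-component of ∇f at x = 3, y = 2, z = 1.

-56

(∇f)_1 = ∂f/∂x = -4*x*y^2 - 4*y^2*z + 4*y*z
At (3, 2, 1): -56.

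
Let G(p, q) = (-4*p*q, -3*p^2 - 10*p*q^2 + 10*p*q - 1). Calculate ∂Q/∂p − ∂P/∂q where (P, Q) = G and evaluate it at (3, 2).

-26

∂G₂/∂p = -6*p - 10*q^2 + 10*q
∂G₁/∂q = -4*p
Scalar curl = -2*p - 10*q^2 + 10*q
At (3, 2): -26.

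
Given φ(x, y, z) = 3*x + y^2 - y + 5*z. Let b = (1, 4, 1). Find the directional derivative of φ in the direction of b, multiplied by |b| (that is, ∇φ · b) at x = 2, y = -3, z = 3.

-20

∂φ/∂x = 3
∂φ/∂y = 2*y - 1
∂φ/∂z = 5
∇φ at (2, -3, 3) = (3, -7, 5)
∇φ · b = (3)(1) + (-7)(4) + (5)(1) = -20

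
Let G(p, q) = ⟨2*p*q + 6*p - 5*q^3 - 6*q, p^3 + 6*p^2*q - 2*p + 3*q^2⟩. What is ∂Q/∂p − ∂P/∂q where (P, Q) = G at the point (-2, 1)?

11

∂G₂/∂p = 3*p^2 + 12*p*q - 2
∂G₁/∂q = 2*p - 15*q^2 - 6
Scalar curl = 3*p^2 + 12*p*q - 2*p + 15*q^2 + 4
At (-2, 1): 11.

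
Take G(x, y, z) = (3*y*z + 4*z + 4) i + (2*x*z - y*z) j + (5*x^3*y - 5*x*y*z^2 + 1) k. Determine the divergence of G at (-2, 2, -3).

∂G₁/∂x = 0
∂G₂/∂y = -z
∂G₃/∂z = -10*x*y*z
∇·G = -10*x*y*z - z
At (-2, 2, -3): -117.

-117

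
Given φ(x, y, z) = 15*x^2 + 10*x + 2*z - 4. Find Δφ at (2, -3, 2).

∂²φ/∂x² = 30
∂²φ/∂y² = 0
∂²φ/∂z² = 0
∇²φ = 30
At (2, -3, 2): 30.

30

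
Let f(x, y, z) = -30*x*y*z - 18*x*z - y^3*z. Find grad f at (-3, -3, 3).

∂f/∂x = -30*y*z - 18*z
∂f/∂y = -30*x*z - 3*y^2*z
∂f/∂z = -30*x*y - 18*x - y^3
∇f = (-30*y*z - 18*z, -30*x*z - 3*y^2*z, -30*x*y - 18*x - y^3)
At (-3, -3, 3): (216, 189, -189).

(216, 189, -189)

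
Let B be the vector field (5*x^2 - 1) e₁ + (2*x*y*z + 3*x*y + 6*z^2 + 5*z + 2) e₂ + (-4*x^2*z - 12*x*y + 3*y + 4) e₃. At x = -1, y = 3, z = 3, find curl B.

(-20, 12, 27)

(∇×B)₁ = ∂B₃/∂y − ∂B₂/∂z = -2*x*y - 12*x - 12*z - 2
(∇×B)₂ = ∂B₁/∂z − ∂B₃/∂x = 8*x*z + 12*y
(∇×B)₃ = ∂B₂/∂x − ∂B₁/∂y = 2*y*z + 3*y
∇×B = (-2*x*y - 12*x - 12*z - 2, 8*x*z + 12*y, 2*y*z + 3*y)
At (-1, 3, 3): (-20, 12, 27).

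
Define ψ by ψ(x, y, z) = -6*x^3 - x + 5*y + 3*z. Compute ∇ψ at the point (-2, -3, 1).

(-73, 5, 3)

∂ψ/∂x = -18*x^2 - 1
∂ψ/∂y = 5
∂ψ/∂z = 3
∇ψ = (-18*x^2 - 1, 5, 3)
At (-2, -3, 1): (-73, 5, 3).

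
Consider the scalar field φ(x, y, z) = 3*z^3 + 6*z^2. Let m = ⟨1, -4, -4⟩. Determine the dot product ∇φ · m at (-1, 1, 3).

-468

∂φ/∂x = 0
∂φ/∂y = 0
∂φ/∂z = 9*z^2 + 12*z
∇φ at (-1, 1, 3) = (0, 0, 117)
∇φ · m = (0)(1) + (0)(-4) + (117)(-4) = -468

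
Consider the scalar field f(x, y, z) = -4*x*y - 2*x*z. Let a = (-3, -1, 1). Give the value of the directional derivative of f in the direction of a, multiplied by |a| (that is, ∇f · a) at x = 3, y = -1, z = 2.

∂f/∂x = -4*y - 2*z
∂f/∂y = -4*x
∂f/∂z = -2*x
∇f at (3, -1, 2) = (0, -12, -6)
∇f · a = (0)(-3) + (-12)(-1) + (-6)(1) = 6

6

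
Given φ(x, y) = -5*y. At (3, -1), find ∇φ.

∂φ/∂x = 0
∂φ/∂y = -5
∇φ = (0, -5)
At (3, -1): (0, -5).

(0, -5)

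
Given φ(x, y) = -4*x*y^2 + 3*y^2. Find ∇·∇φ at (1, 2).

∂²φ/∂x² = 0
∂²φ/∂y² = 2*(-4*x + 3)
∇²φ = -8*x + 6
At (1, 2): -2.

-2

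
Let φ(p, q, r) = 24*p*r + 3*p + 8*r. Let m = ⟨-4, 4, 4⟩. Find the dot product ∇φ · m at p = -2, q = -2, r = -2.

∂φ/∂p = 24*r + 3
∂φ/∂q = 0
∂φ/∂r = 24*p + 8
∇φ at (-2, -2, -2) = (-45, 0, -40)
∇φ · m = (-45)(-4) + (0)(4) + (-40)(4) = 20

20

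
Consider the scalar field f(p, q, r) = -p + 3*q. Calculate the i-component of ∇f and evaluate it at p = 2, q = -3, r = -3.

-1

(∇f)_1 = ∂f/∂p = -1
At (2, -3, -3): -1.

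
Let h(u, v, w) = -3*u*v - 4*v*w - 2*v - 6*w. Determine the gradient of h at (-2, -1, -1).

(3, 8, -2)

∂h/∂u = -3*v
∂h/∂v = -3*u - 4*w - 2
∂h/∂w = -4*v - 6
∇h = (-3*v, -3*u - 4*w - 2, -4*v - 6)
At (-2, -1, -1): (3, 8, -2).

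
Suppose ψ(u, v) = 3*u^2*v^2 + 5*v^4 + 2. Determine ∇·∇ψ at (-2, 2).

288

∂²ψ/∂u² = 6*v^2
∂²ψ/∂v² = 6*(u^2 + 10*v^2)
∇²ψ = 6*u^2 + 66*v^2
At (-2, 2): 288.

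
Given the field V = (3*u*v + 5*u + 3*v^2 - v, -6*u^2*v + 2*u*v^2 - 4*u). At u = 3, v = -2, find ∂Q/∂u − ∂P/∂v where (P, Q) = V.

80

∂V₂/∂u = -12*u*v + 2*v^2 - 4
∂V₁/∂v = 3*u + 6*v - 1
Scalar curl = -12*u*v - 3*u + 2*v^2 - 6*v - 3
At (3, -2): 80.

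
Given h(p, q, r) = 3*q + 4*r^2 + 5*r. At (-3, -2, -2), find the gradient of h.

(0, 3, -11)

∂h/∂p = 0
∂h/∂q = 3
∂h/∂r = 8*r + 5
∇h = (0, 3, 8*r + 5)
At (-3, -2, -2): (0, 3, -11).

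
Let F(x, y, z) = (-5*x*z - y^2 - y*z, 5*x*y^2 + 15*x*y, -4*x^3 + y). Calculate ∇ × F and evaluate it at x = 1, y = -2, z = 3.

(1, 9, -11)

(∇×F)₁ = ∂F₃/∂y − ∂F₂/∂z = 1
(∇×F)₂ = ∂F₁/∂z − ∂F₃/∂x = 12*x^2 - 5*x - y
(∇×F)₃ = ∂F₂/∂x − ∂F₁/∂y = 5*y^2 + 17*y + z
∇×F = (1, 12*x^2 - 5*x - y, 5*y^2 + 17*y + z)
At (1, -2, 3): (1, 9, -11).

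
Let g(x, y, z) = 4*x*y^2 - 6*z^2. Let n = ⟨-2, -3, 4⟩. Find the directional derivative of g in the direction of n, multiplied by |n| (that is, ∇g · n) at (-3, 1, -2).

∂g/∂x = 4*y^2
∂g/∂y = 8*x*y
∂g/∂z = -12*z
∇g at (-3, 1, -2) = (4, -24, 24)
∇g · n = (4)(-2) + (-24)(-3) + (24)(4) = 160

160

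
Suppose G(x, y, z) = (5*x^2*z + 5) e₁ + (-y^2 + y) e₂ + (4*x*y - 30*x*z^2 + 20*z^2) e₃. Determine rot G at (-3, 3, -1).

(-12, 63, 0)

(∇×G)₁ = ∂G₃/∂y − ∂G₂/∂z = 4*x
(∇×G)₂ = ∂G₁/∂z − ∂G₃/∂x = 5*x^2 - 4*y + 30*z^2
(∇×G)₃ = ∂G₂/∂x − ∂G₁/∂y = 0
∇×G = (4*x, 5*x^2 - 4*y + 30*z^2, 0)
At (-3, 3, -1): (-12, 63, 0).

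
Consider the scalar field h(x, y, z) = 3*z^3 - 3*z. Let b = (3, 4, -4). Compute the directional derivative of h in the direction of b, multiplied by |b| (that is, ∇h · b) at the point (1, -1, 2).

-132

∂h/∂x = 0
∂h/∂y = 0
∂h/∂z = 9*z^2 - 3
∇h at (1, -1, 2) = (0, 0, 33)
∇h · b = (0)(3) + (0)(4) + (33)(-4) = -132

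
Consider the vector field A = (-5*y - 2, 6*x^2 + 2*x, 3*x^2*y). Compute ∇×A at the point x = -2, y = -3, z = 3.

(12, -36, -17)

(∇×A)₁ = ∂A₃/∂y − ∂A₂/∂z = 3*x^2
(∇×A)₂ = ∂A₁/∂z − ∂A₃/∂x = -6*x*y
(∇×A)₃ = ∂A₂/∂x − ∂A₁/∂y = 12*x + 7
∇×A = (3*x^2, -6*x*y, 12*x + 7)
At (-2, -3, 3): (12, -36, -17).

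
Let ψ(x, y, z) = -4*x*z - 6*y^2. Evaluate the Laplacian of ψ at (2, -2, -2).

∂²ψ/∂x² = 0
∂²ψ/∂y² = -12
∂²ψ/∂z² = 0
∇²ψ = -12
At (2, -2, -2): -12.

-12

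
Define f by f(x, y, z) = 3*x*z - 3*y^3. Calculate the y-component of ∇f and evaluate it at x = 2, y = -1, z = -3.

(∇f)_2 = ∂f/∂y = -9*y^2
At (2, -1, -3): -9.

-9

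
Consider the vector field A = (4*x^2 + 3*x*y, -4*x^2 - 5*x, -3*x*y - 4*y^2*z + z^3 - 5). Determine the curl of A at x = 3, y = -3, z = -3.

(∇×A)₁ = ∂A₃/∂y − ∂A₂/∂z = -3*x - 8*y*z
(∇×A)₂ = ∂A₁/∂z − ∂A₃/∂x = 3*y
(∇×A)₃ = ∂A₂/∂x − ∂A₁/∂y = -11*x - 5
∇×A = (-3*x - 8*y*z, 3*y, -11*x - 5)
At (3, -3, -3): (-81, -9, -38).

(-81, -9, -38)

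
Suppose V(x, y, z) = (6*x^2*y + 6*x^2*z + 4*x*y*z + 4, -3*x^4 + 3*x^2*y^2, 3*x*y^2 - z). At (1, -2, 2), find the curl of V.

(-12, -14, -2)

(∇×V)₁ = ∂V₃/∂y − ∂V₂/∂z = 6*x*y
(∇×V)₂ = ∂V₁/∂z − ∂V₃/∂x = 6*x^2 + 4*x*y - 3*y^2
(∇×V)₃ = ∂V₂/∂x − ∂V₁/∂y = -12*x^3 - 6*x^2 + 6*x*y^2 - 4*x*z
∇×V = (6*x*y, 6*x^2 + 4*x*y - 3*y^2, -12*x^3 - 6*x^2 + 6*x*y^2 - 4*x*z)
At (1, -2, 2): (-12, -14, -2).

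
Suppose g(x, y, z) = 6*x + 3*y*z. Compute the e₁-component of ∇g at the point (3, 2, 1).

(∇g)_1 = ∂g/∂x = 6
At (3, 2, 1): 6.

6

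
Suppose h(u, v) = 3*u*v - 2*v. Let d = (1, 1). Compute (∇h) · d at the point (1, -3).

-8

∂h/∂u = 3*v
∂h/∂v = 3*u - 2
∇h at (1, -3) = (-9, 1)
∇h · d = (-9)(1) + (1)(1) = -8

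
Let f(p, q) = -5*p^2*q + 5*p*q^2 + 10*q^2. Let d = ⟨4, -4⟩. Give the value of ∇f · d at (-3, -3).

-120

∂f/∂p = -10*p*q + 5*q^2
∂f/∂q = -5*p^2 + 10*p*q + 20*q
∇f at (-3, -3) = (-45, -15)
∇f · d = (-45)(4) + (-15)(-4) = -120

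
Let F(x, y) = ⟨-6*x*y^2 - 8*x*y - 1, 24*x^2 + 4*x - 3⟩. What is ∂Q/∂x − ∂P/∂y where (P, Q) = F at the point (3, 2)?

∂F₂/∂x = 48*x + 4
∂F₁/∂y = -12*x*y - 8*x
Scalar curl = 12*x*y + 56*x + 4
At (3, 2): 244.

244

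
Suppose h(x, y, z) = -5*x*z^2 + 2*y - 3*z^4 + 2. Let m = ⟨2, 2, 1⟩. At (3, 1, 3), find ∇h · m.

∂h/∂x = -5*z^2
∂h/∂y = 2
∂h/∂z = -10*x*z - 12*z^3
∇h at (3, 1, 3) = (-45, 2, -414)
∇h · m = (-45)(2) + (2)(2) + (-414)(1) = -500

-500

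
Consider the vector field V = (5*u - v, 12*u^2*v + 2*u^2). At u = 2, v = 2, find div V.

53

∂V₁/∂u = 5
∂V₂/∂v = 12*u^2
∇·V = 12*u^2 + 5
At (2, 2): 53.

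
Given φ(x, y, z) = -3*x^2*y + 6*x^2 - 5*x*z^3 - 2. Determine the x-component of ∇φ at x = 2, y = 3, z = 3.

-147

(∇φ)_1 = ∂φ/∂x = -6*x*y + 12*x - 5*z^3
At (2, 3, 3): -147.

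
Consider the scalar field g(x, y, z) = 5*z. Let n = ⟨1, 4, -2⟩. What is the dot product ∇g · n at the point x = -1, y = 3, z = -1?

-10

∂g/∂x = 0
∂g/∂y = 0
∂g/∂z = 5
∇g at (-1, 3, -1) = (0, 0, 5)
∇g · n = (0)(1) + (0)(4) + (5)(-2) = -10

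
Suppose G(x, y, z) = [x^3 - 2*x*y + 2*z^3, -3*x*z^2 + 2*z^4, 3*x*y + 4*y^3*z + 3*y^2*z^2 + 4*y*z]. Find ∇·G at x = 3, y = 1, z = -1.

∂G₁/∂x = 3*x^2 - 2*y
∂G₂/∂y = 0
∂G₃/∂z = 4*y^3 + 6*y^2*z + 4*y
∇·G = 3*x^2 + 4*y^3 + 6*y^2*z + 2*y
At (3, 1, -1): 27.

27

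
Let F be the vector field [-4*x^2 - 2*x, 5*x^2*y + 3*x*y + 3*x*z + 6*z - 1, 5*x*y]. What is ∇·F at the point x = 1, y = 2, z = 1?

-2

∂F₁/∂x = -8*x - 2
∂F₂/∂y = 5*x^2 + 3*x
∂F₃/∂z = 0
∇·F = 5*x^2 - 5*x - 2
At (1, 2, 1): -2.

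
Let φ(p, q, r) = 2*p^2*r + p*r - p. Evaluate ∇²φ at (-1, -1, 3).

12

∂²φ/∂p² = 4*r
∂²φ/∂q² = 0
∂²φ/∂r² = 0
∇²φ = 4*r
At (-1, -1, 3): 12.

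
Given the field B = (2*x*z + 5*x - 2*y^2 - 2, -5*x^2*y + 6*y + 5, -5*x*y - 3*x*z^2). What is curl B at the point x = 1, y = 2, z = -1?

(-5, 15, -12)

(∇×B)₁ = ∂B₃/∂y − ∂B₂/∂z = -5*x
(∇×B)₂ = ∂B₁/∂z − ∂B₃/∂x = 2*x + 5*y + 3*z^2
(∇×B)₃ = ∂B₂/∂x − ∂B₁/∂y = -10*x*y + 4*y
∇×B = (-5*x, 2*x + 5*y + 3*z^2, -10*x*y + 4*y)
At (1, 2, -1): (-5, 15, -12).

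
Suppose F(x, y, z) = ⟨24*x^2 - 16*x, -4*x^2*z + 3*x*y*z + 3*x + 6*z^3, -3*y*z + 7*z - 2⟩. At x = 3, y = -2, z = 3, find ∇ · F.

∂F₁/∂x = 48*x - 16
∂F₂/∂y = 3*x*z
∂F₃/∂z = -3*y + 7
∇·F = 3*x*z + 48*x - 3*y - 9
At (3, -2, 3): 168.

168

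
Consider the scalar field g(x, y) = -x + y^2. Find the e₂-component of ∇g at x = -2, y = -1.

(∇g)_2 = ∂g/∂y = 2*y
At (-2, -1): -2.

-2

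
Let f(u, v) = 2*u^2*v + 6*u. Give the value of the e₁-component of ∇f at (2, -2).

(∇f)_1 = ∂f/∂u = 4*u*v + 6
At (2, -2): -10.

-10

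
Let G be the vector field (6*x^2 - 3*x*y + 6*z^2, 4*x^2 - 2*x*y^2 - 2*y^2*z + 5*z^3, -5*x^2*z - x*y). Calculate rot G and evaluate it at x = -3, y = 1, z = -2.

(-55, 37, -35)

(∇×G)₁ = ∂G₃/∂y − ∂G₂/∂z = -x + 2*y^2 - 15*z^2
(∇×G)₂ = ∂G₁/∂z − ∂G₃/∂x = 10*x*z + y + 12*z
(∇×G)₃ = ∂G₂/∂x − ∂G₁/∂y = 11*x - 2*y^2
∇×G = (-x + 2*y^2 - 15*z^2, 10*x*z + y + 12*z, 11*x - 2*y^2)
At (-3, 1, -2): (-55, 37, -35).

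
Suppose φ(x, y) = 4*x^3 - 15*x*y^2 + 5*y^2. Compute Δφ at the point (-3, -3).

28

∂²φ/∂x² = 24*x
∂²φ/∂y² = 10*(-3*x + 1)
∇²φ = -6*x + 10
At (-3, -3): 28.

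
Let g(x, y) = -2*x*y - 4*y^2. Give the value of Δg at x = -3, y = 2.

∂²g/∂x² = 0
∂²g/∂y² = -8
∇²g = -8
At (-3, 2): -8.

-8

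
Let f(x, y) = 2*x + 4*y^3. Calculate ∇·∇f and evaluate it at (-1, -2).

-48

∂²f/∂x² = 0
∂²f/∂y² = 24*y
∇²f = 24*y
At (-1, -2): -48.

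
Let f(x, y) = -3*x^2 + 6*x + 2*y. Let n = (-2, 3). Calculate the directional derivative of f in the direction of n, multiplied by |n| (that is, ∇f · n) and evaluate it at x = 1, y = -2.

6

∂f/∂x = -6*x + 6
∂f/∂y = 2
∇f at (1, -2) = (0, 2)
∇f · n = (0)(-2) + (2)(3) = 6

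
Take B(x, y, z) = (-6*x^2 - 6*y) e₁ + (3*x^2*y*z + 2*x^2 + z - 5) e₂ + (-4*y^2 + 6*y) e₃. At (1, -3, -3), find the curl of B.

(38, 0, 64)

(∇×B)₁ = ∂B₃/∂y − ∂B₂/∂z = -3*x^2*y - 8*y + 5
(∇×B)₂ = ∂B₁/∂z − ∂B₃/∂x = 0
(∇×B)₃ = ∂B₂/∂x − ∂B₁/∂y = 6*x*y*z + 4*x + 6
∇×B = (-3*x^2*y - 8*y + 5, 0, 6*x*y*z + 4*x + 6)
At (1, -3, -3): (38, 0, 64).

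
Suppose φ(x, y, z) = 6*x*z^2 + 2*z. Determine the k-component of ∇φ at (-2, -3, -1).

(∇φ)_3 = ∂φ/∂z = 12*x*z + 2
At (-2, -3, -1): 26.

26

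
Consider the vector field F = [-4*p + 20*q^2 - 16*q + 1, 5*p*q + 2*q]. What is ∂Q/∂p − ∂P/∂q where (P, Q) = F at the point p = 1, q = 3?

∂F₂/∂p = 5*q
∂F₁/∂q = 40*q - 16
Scalar curl = -35*q + 16
At (1, 3): -89.

-89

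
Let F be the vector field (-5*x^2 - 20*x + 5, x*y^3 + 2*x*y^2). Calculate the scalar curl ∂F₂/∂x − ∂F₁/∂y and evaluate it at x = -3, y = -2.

∂F₂/∂x = y^3 + 2*y^2
∂F₁/∂y = 0
Scalar curl = y^3 + 2*y^2
At (-3, -2): 0.

0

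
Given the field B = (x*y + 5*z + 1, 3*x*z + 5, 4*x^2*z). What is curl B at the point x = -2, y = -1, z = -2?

(∇×B)₁ = ∂B₃/∂y − ∂B₂/∂z = -3*x
(∇×B)₂ = ∂B₁/∂z − ∂B₃/∂x = -8*x*z + 5
(∇×B)₃ = ∂B₂/∂x − ∂B₁/∂y = -x + 3*z
∇×B = (-3*x, -8*x*z + 5, -x + 3*z)
At (-2, -1, -2): (6, -27, -4).

(6, -27, -4)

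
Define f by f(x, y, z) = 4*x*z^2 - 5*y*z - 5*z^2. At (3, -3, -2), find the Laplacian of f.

∂²f/∂x² = 0
∂²f/∂y² = 0
∂²f/∂z² = 2*(4*x - 5)
∇²f = 8*x - 10
At (3, -3, -2): 14.

14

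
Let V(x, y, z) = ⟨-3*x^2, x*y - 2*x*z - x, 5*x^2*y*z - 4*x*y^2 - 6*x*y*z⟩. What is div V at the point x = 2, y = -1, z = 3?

∂V₁/∂x = -6*x
∂V₂/∂y = x
∂V₃/∂z = 5*x^2*y - 6*x*y
∇·V = 5*x^2*y - 6*x*y - 5*x
At (2, -1, 3): -18.

-18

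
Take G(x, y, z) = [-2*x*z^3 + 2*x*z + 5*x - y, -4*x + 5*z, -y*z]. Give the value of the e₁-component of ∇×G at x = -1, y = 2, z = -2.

(∇×G)_1 = ∂G₃/∂y − ∂G₂/∂z
= -z − (5)
= -z - 5
At (-1, 2, -2): -3.

-3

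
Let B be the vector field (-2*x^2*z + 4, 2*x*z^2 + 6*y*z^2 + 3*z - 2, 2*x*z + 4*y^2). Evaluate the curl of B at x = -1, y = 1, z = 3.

(-19, -8, 18)

(∇×B)₁ = ∂B₃/∂y − ∂B₂/∂z = -4*x*z - 12*y*z + 8*y - 3
(∇×B)₂ = ∂B₁/∂z − ∂B₃/∂x = -2*x^2 - 2*z
(∇×B)₃ = ∂B₂/∂x − ∂B₁/∂y = 2*z^2
∇×B = (-4*x*z - 12*y*z + 8*y - 3, -2*x^2 - 2*z, 2*z^2)
At (-1, 1, 3): (-19, -8, 18).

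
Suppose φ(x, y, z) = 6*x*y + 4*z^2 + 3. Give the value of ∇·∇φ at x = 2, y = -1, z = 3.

8

∂²φ/∂x² = 0
∂²φ/∂y² = 0
∂²φ/∂z² = 8
∇²φ = 8
At (2, -1, 3): 8.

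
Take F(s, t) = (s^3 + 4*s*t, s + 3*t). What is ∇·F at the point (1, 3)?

18

∂F₁/∂s = 3*s^2 + 4*t
∂F₂/∂t = 3
∇·F = 3*s^2 + 4*t + 3
At (1, 3): 18.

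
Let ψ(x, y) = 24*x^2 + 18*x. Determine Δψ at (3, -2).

48

∂²ψ/∂x² = 48
∂²ψ/∂y² = 0
∇²ψ = 48
At (3, -2): 48.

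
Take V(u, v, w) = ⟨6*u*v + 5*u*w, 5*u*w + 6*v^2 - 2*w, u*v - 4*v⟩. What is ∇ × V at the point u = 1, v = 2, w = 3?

(-6, 3, 9)

(∇×V)₁ = ∂V₃/∂v − ∂V₂/∂w = -4*u - 2
(∇×V)₂ = ∂V₁/∂w − ∂V₃/∂u = 5*u - v
(∇×V)₃ = ∂V₂/∂u − ∂V₁/∂v = -6*u + 5*w
∇×V = (-4*u - 2, 5*u - v, -6*u + 5*w)
At (1, 2, 3): (-6, 3, 9).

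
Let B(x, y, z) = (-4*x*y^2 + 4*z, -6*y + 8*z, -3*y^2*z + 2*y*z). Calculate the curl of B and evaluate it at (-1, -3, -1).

(∇×B)₁ = ∂B₃/∂y − ∂B₂/∂z = -6*y*z + 2*z - 8
(∇×B)₂ = ∂B₁/∂z − ∂B₃/∂x = 4
(∇×B)₃ = ∂B₂/∂x − ∂B₁/∂y = 8*x*y
∇×B = (-6*y*z + 2*z - 8, 4, 8*x*y)
At (-1, -3, -1): (-28, 4, 24).

(-28, 4, 24)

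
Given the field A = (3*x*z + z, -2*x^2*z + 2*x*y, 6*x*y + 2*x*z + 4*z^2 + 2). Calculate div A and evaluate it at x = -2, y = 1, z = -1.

∂A₁/∂x = 3*z
∂A₂/∂y = 2*x
∂A₃/∂z = 2*x + 8*z
∇·A = 4*x + 11*z
At (-2, 1, -1): -19.

-19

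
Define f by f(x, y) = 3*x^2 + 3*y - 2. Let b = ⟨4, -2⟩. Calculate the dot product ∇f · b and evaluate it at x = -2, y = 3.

-54

∂f/∂x = 6*x
∂f/∂y = 3
∇f at (-2, 3) = (-12, 3)
∇f · b = (-12)(4) + (3)(-2) = -54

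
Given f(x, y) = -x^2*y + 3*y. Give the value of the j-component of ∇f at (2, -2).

(∇f)_2 = ∂f/∂y = -x^2 + 3
At (2, -2): -1.

-1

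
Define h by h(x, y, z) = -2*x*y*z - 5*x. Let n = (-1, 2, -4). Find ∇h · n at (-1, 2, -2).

-27

∂h/∂x = -2*y*z - 5
∂h/∂y = -2*x*z
∂h/∂z = -2*x*y
∇h at (-1, 2, -2) = (3, -4, 4)
∇h · n = (3)(-1) + (-4)(2) + (4)(-4) = -27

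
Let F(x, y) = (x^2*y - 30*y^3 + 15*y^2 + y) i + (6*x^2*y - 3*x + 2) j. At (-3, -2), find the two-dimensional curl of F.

479

∂F₂/∂x = 12*x*y - 3
∂F₁/∂y = x^2 - 90*y^2 + 30*y + 1
Scalar curl = -x^2 + 12*x*y + 90*y^2 - 30*y - 4
At (-3, -2): 479.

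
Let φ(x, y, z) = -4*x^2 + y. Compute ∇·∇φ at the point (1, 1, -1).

-8

∂²φ/∂x² = -8
∂²φ/∂y² = 0
∂²φ/∂z² = 0
∇²φ = -8
At (1, 1, -1): -8.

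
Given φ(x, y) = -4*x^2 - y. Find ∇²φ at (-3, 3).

∂²φ/∂x² = -8
∂²φ/∂y² = 0
∇²φ = -8
At (-3, 3): -8.

-8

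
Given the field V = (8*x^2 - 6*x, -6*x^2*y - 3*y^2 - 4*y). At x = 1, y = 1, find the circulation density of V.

∂V₂/∂x = -12*x*y
∂V₁/∂y = 0
Scalar curl = -12*x*y
At (1, 1): -12.

-12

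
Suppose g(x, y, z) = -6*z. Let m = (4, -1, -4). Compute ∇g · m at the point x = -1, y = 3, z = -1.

∂g/∂x = 0
∂g/∂y = 0
∂g/∂z = -6
∇g at (-1, 3, -1) = (0, 0, -6)
∇g · m = (0)(4) + (0)(-1) + (-6)(-4) = 24

24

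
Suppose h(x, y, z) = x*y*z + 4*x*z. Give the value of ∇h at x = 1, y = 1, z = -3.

(-15, -3, 5)

∂h/∂x = y*z + 4*z
∂h/∂y = x*z
∂h/∂z = x*y + 4*x
∇h = (y*z + 4*z, x*z, x*y + 4*x)
At (1, 1, -3): (-15, -3, 5).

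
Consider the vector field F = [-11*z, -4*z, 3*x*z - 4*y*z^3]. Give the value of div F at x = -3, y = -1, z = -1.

∂F₁/∂x = 0
∂F₂/∂y = 0
∂F₃/∂z = 3*x - 12*y*z^2
∇·F = 3*x - 12*y*z^2
At (-3, -1, -1): 3.

3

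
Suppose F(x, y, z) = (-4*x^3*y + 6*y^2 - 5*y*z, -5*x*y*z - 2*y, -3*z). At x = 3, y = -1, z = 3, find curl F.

(∇×F)₁ = ∂F₃/∂y − ∂F₂/∂z = 5*x*y
(∇×F)₂ = ∂F₁/∂z − ∂F₃/∂x = -5*y
(∇×F)₃ = ∂F₂/∂x − ∂F₁/∂y = 4*x^3 - 5*y*z - 12*y + 5*z
∇×F = (5*x*y, -5*y, 4*x^3 - 5*y*z - 12*y + 5*z)
At (3, -1, 3): (-15, 5, 150).

(-15, 5, 150)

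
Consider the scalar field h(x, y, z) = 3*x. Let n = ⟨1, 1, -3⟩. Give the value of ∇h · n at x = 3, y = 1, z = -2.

∂h/∂x = 3
∂h/∂y = 0
∂h/∂z = 0
∇h at (3, 1, -2) = (3, 0, 0)
∇h · n = (3)(1) + (0)(1) + (0)(-3) = 3

3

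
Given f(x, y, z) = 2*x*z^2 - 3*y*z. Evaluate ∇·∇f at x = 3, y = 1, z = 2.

12

∂²f/∂x² = 0
∂²f/∂y² = 0
∂²f/∂z² = 4*x
∇²f = 4*x
At (3, 1, 2): 12.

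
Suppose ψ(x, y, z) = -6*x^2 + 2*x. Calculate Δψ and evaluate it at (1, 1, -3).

∂²ψ/∂x² = -12
∂²ψ/∂y² = 0
∂²ψ/∂z² = 0
∇²ψ = -12
At (1, 1, -3): -12.

-12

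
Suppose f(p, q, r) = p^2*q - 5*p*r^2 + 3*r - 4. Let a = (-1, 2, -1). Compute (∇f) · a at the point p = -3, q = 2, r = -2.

∂f/∂p = 2*p*q - 5*r^2
∂f/∂q = p^2
∂f/∂r = -10*p*r + 3
∇f at (-3, 2, -2) = (-32, 9, -57)
∇f · a = (-32)(-1) + (9)(2) + (-57)(-1) = 107

107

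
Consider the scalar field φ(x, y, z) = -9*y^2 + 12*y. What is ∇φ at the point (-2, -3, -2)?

(0, 66, 0)

∂φ/∂x = 0
∂φ/∂y = -18*y + 12
∂φ/∂z = 0
∇φ = (0, -18*y + 12, 0)
At (-2, -3, -2): (0, 66, 0).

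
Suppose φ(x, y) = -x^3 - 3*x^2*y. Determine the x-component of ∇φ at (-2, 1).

(∇φ)_1 = ∂φ/∂x = -3*x^2 - 6*x*y
At (-2, 1): 0.

0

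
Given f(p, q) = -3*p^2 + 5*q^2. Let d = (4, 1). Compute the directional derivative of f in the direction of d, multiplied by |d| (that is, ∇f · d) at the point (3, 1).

∂f/∂p = -6*p
∂f/∂q = 10*q
∇f at (3, 1) = (-18, 10)
∇f · d = (-18)(4) + (10)(1) = -62

-62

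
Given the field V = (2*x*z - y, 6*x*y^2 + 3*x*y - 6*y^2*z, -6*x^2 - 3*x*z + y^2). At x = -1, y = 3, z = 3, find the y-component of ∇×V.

(∇×V)_2 = ∂V₁/∂z − ∂V₃/∂x
= 2*x − (-12*x - 3*z)
= 14*x + 3*z
At (-1, 3, 3): -5.

-5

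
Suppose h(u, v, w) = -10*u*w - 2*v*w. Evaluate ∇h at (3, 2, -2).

∂h/∂u = -10*w
∂h/∂v = -2*w
∂h/∂w = -10*u - 2*v
∇h = (-10*w, -2*w, -10*u - 2*v)
At (3, 2, -2): (20, 4, -34).

(20, 4, -34)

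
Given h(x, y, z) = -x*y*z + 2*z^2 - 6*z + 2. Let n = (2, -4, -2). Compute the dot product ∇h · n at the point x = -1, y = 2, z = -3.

56

∂h/∂x = -y*z
∂h/∂y = -x*z
∂h/∂z = -x*y + 4*z - 6
∇h at (-1, 2, -3) = (6, -3, -16)
∇h · n = (6)(2) + (-3)(-4) + (-16)(-2) = 56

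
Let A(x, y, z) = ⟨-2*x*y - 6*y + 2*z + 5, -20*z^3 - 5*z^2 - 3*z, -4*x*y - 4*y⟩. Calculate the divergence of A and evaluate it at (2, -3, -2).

∂A₁/∂x = -2*y
∂A₂/∂y = 0
∂A₃/∂z = 0
∇·A = -2*y
At (2, -3, -2): 6.

6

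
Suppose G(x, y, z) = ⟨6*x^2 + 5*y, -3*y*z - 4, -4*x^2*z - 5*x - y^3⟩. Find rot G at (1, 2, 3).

(-6, 29, -5)

(∇×G)₁ = ∂G₃/∂y − ∂G₂/∂z = -3*y^2 + 3*y
(∇×G)₂ = ∂G₁/∂z − ∂G₃/∂x = 8*x*z + 5
(∇×G)₃ = ∂G₂/∂x − ∂G₁/∂y = -5
∇×G = (-3*y^2 + 3*y, 8*x*z + 5, -5)
At (1, 2, 3): (-6, 29, -5).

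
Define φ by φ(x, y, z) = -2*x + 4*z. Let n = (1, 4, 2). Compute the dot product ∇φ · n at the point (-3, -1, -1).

∂φ/∂x = -2
∂φ/∂y = 0
∂φ/∂z = 4
∇φ at (-3, -1, -1) = (-2, 0, 4)
∇φ · n = (-2)(1) + (0)(4) + (4)(2) = 6

6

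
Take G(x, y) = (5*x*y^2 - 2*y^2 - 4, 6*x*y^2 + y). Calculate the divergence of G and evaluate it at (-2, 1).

∂G₁/∂x = 5*y^2
∂G₂/∂y = 12*x*y + 1
∇·G = 12*x*y + 5*y^2 + 1
At (-2, 1): -18.

-18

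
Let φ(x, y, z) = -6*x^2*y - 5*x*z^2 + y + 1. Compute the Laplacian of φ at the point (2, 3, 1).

∂²φ/∂x² = -12*y
∂²φ/∂y² = 0
∂²φ/∂z² = -10*x
∇²φ = -10*x - 12*y
At (2, 3, 1): -56.

-56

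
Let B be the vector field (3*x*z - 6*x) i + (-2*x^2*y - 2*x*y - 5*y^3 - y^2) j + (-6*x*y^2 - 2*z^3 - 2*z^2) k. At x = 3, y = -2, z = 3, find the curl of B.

(∇×B)₁ = ∂B₃/∂y − ∂B₂/∂z = -12*x*y
(∇×B)₂ = ∂B₁/∂z − ∂B₃/∂x = 3*x + 6*y^2
(∇×B)₃ = ∂B₂/∂x − ∂B₁/∂y = -4*x*y - 2*y
∇×B = (-12*x*y, 3*x + 6*y^2, -4*x*y - 2*y)
At (3, -2, 3): (72, 33, 28).

(72, 33, 28)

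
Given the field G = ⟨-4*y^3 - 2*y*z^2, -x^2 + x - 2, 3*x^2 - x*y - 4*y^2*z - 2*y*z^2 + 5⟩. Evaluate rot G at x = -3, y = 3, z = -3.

(∇×G)₁ = ∂G₃/∂y − ∂G₂/∂z = -x - 8*y*z - 2*z^2
(∇×G)₂ = ∂G₁/∂z − ∂G₃/∂x = -6*x - 4*y*z + y
(∇×G)₃ = ∂G₂/∂x − ∂G₁/∂y = -2*x + 12*y^2 + 2*z^2 + 1
∇×G = (-x - 8*y*z - 2*z^2, -6*x - 4*y*z + y, -2*x + 12*y^2 + 2*z^2 + 1)
At (-3, 3, -3): (57, 57, 133).

(57, 57, 133)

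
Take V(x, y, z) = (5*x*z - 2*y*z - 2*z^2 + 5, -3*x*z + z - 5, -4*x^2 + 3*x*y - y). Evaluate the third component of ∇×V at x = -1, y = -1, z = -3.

3

(∇×V)_3 = ∂V₂/∂x − ∂V₁/∂y
= -3*z − (-2*z)
= -z
At (-1, -1, -3): 3.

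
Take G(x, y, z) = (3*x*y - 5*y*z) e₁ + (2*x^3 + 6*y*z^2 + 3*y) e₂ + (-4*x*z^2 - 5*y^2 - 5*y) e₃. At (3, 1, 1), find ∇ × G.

(∇×G)₁ = ∂G₃/∂y − ∂G₂/∂z = -12*y*z - 10*y - 5
(∇×G)₂ = ∂G₁/∂z − ∂G₃/∂x = -5*y + 4*z^2
(∇×G)₃ = ∂G₂/∂x − ∂G₁/∂y = 6*x^2 - 3*x + 5*z
∇×G = (-12*y*z - 10*y - 5, -5*y + 4*z^2, 6*x^2 - 3*x + 5*z)
At (3, 1, 1): (-27, -1, 50).

(-27, -1, 50)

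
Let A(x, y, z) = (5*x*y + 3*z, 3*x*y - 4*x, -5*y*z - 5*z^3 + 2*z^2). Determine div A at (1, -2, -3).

∂A₁/∂x = 5*y
∂A₂/∂y = 3*x
∂A₃/∂z = -5*y - 15*z^2 + 4*z
∇·A = 3*x - 15*z^2 + 4*z
At (1, -2, -3): -144.

-144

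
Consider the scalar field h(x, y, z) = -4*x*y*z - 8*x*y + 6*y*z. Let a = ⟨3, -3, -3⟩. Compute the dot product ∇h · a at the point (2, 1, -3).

48

∂h/∂x = -4*y*z - 8*y
∂h/∂y = -4*x*z - 8*x + 6*z
∂h/∂z = -4*x*y + 6*y
∇h at (2, 1, -3) = (4, -10, -2)
∇h · a = (4)(3) + (-10)(-3) + (-2)(-3) = 48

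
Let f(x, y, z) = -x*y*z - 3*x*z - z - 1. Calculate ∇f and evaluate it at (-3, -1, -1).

∂f/∂x = -y*z - 3*z
∂f/∂y = -x*z
∂f/∂z = -x*y - 3*x - 1
∇f = (-y*z - 3*z, -x*z, -x*y - 3*x - 1)
At (-3, -1, -1): (2, -3, 5).

(2, -3, 5)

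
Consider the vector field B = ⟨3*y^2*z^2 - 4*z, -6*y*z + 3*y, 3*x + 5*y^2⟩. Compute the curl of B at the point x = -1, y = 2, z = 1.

(32, 17, -12)

(∇×B)₁ = ∂B₃/∂y − ∂B₂/∂z = 16*y
(∇×B)₂ = ∂B₁/∂z − ∂B₃/∂x = 6*y^2*z - 7
(∇×B)₃ = ∂B₂/∂x − ∂B₁/∂y = -6*y*z^2
∇×B = (16*y, 6*y^2*z - 7, -6*y*z^2)
At (-1, 2, 1): (32, 17, -12).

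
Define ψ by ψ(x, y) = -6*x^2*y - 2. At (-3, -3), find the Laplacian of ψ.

36

∂²ψ/∂x² = -12*y
∂²ψ/∂y² = 0
∇²ψ = -12*y
At (-3, -3): 36.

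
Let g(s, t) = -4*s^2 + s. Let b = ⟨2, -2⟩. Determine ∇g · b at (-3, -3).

50

∂g/∂s = -8*s + 1
∂g/∂t = 0
∇g at (-3, -3) = (25, 0)
∇g · b = (25)(2) + (0)(-2) = 50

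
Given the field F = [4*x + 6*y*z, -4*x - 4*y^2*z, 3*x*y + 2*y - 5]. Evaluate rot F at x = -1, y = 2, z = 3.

(∇×F)₁ = ∂F₃/∂y − ∂F₂/∂z = 3*x + 4*y^2 + 2
(∇×F)₂ = ∂F₁/∂z − ∂F₃/∂x = 3*y
(∇×F)₃ = ∂F₂/∂x − ∂F₁/∂y = -6*z - 4
∇×F = (3*x + 4*y^2 + 2, 3*y, -6*z - 4)
At (-1, 2, 3): (15, 6, -22).

(15, 6, -22)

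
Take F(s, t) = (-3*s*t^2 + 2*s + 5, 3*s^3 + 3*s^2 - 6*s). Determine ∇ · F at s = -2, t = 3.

-25

∂F₁/∂s = -3*t^2 + 2
∂F₂/∂t = 0
∇·F = -3*t^2 + 2
At (-2, 3): -25.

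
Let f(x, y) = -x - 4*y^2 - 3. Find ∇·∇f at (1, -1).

∂²f/∂x² = 0
∂²f/∂y² = -8
∇²f = -8
At (1, -1): -8.

-8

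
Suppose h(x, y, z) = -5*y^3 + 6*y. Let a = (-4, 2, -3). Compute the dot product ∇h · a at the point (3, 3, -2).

∂h/∂x = 0
∂h/∂y = -15*y^2 + 6
∂h/∂z = 0
∇h at (3, 3, -2) = (0, -129, 0)
∇h · a = (0)(-4) + (-129)(2) + (0)(-3) = -258

-258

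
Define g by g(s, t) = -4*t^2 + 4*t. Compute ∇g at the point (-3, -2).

(0, 20)

∂g/∂s = 0
∂g/∂t = -8*t + 4
∇g = (0, -8*t + 4)
At (-3, -2): (0, 20).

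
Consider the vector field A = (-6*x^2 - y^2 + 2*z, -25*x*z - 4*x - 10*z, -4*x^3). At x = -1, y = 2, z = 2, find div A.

12

∂A₁/∂x = -12*x
∂A₂/∂y = 0
∂A₃/∂z = 0
∇·A = -12*x
At (-1, 2, 2): 12.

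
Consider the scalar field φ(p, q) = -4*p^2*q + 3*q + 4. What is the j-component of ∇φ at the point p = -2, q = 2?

(∇φ)_2 = ∂φ/∂q = -4*p^2 + 3
At (-2, 2): -13.

-13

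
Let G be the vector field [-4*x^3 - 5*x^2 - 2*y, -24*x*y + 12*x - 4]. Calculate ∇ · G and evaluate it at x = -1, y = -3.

22

∂G₁/∂x = -12*x^2 - 10*x
∂G₂/∂y = -24*x
∇·G = -12*x^2 - 34*x
At (-1, -3): 22.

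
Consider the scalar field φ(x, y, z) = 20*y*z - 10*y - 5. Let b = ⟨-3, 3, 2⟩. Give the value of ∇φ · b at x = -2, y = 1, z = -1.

∂φ/∂x = 0
∂φ/∂y = 20*z - 10
∂φ/∂z = 20*y
∇φ at (-2, 1, -1) = (0, -30, 20)
∇φ · b = (0)(-3) + (-30)(3) + (20)(2) = -50

-50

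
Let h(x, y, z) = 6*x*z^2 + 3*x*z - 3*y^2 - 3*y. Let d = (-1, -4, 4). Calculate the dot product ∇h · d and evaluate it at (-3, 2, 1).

-129

∂h/∂x = 6*z^2 + 3*z
∂h/∂y = -6*y - 3
∂h/∂z = 12*x*z + 3*x
∇h at (-3, 2, 1) = (9, -15, -45)
∇h · d = (9)(-1) + (-15)(-4) + (-45)(4) = -129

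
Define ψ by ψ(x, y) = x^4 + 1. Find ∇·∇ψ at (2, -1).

48

∂²ψ/∂x² = 12*x^2
∂²ψ/∂y² = 0
∇²ψ = 12*x^2
At (2, -1): 48.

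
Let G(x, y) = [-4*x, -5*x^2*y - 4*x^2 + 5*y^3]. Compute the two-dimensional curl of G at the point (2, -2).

24

∂G₂/∂x = -10*x*y - 8*x
∂G₁/∂y = 0
Scalar curl = -10*x*y - 8*x
At (2, -2): 24.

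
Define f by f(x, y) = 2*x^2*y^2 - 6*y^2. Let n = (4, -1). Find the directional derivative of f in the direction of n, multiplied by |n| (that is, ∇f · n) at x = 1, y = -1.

8

∂f/∂x = 4*x*y^2
∂f/∂y = 4*x^2*y - 12*y
∇f at (1, -1) = (4, 8)
∇f · n = (4)(4) + (8)(-1) = 8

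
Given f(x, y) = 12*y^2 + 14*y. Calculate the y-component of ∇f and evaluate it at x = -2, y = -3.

(∇f)_2 = ∂f/∂y = 24*y + 14
At (-2, -3): -58.

-58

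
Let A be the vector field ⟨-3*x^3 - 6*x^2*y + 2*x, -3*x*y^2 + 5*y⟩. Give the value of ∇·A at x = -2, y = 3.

79

∂A₁/∂x = -9*x^2 - 12*x*y + 2
∂A₂/∂y = -6*x*y + 5
∇·A = -9*x^2 - 18*x*y + 7
At (-2, 3): 79.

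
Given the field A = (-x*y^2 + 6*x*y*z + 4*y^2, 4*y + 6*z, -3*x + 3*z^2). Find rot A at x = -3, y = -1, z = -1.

(-6, 21, -4)

(∇×A)₁ = ∂A₃/∂y − ∂A₂/∂z = -6
(∇×A)₂ = ∂A₁/∂z − ∂A₃/∂x = 6*x*y + 3
(∇×A)₃ = ∂A₂/∂x − ∂A₁/∂y = 2*x*y - 6*x*z - 8*y
∇×A = (-6, 6*x*y + 3, 2*x*y - 6*x*z - 8*y)
At (-3, -1, -1): (-6, 21, -4).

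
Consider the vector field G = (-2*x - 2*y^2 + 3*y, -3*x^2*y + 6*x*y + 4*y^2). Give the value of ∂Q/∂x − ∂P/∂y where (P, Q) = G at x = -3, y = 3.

81

∂G₂/∂x = -6*x*y + 6*y
∂G₁/∂y = -4*y + 3
Scalar curl = -6*x*y + 10*y - 3
At (-3, 3): 81.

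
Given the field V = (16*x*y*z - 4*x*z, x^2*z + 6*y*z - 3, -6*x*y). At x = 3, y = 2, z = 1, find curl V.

(∇×V)₁ = ∂V₃/∂y − ∂V₂/∂z = -x^2 - 6*x - 6*y
(∇×V)₂ = ∂V₁/∂z − ∂V₃/∂x = 16*x*y - 4*x + 6*y
(∇×V)₃ = ∂V₂/∂x − ∂V₁/∂y = -14*x*z
∇×V = (-x^2 - 6*x - 6*y, 16*x*y - 4*x + 6*y, -14*x*z)
At (3, 2, 1): (-39, 96, -42).

(-39, 96, -42)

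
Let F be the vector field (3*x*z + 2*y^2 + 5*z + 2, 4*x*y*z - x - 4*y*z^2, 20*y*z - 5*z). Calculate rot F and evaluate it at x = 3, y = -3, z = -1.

(40, 14, 23)

(∇×F)₁ = ∂F₃/∂y − ∂F₂/∂z = -4*x*y + 8*y*z + 20*z
(∇×F)₂ = ∂F₁/∂z − ∂F₃/∂x = 3*x + 5
(∇×F)₃ = ∂F₂/∂x − ∂F₁/∂y = 4*y*z - 4*y - 1
∇×F = (-4*x*y + 8*y*z + 20*z, 3*x + 5, 4*y*z - 4*y - 1)
At (3, -3, -1): (40, 14, 23).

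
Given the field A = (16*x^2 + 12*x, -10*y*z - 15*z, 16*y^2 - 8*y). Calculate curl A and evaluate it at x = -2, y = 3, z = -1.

(133, 0, 0)

(∇×A)₁ = ∂A₃/∂y − ∂A₂/∂z = 42*y + 7
(∇×A)₂ = ∂A₁/∂z − ∂A₃/∂x = 0
(∇×A)₃ = ∂A₂/∂x − ∂A₁/∂y = 0
∇×A = (42*y + 7, 0, 0)
At (-2, 3, -1): (133, 0, 0).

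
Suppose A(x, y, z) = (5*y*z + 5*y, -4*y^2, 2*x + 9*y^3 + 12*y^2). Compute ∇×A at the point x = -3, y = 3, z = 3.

(315, 13, -20)

(∇×A)₁ = ∂A₃/∂y − ∂A₂/∂z = 27*y^2 + 24*y
(∇×A)₂ = ∂A₁/∂z − ∂A₃/∂x = 5*y - 2
(∇×A)₃ = ∂A₂/∂x − ∂A₁/∂y = -5*z - 5
∇×A = (27*y^2 + 24*y, 5*y - 2, -5*z - 5)
At (-3, 3, 3): (315, 13, -20).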